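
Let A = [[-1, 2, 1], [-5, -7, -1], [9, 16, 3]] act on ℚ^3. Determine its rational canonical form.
The invariant factors of A (the non-unit diagonal entries of the Smith normal form of xI - A over ℚ[x]) are x^2(x + 5), each dividing the next. The characteristic polynomial is their product, x^2(x + 5).

The rational canonical form is the block-diagonal matrix of companion matrices C(f_i):
R = [[0, 0, 0], [1, 0, 0], [0, 1, -5]].

R = [[0, 0, 0], [1, 0, 0], [0, 1, -5]]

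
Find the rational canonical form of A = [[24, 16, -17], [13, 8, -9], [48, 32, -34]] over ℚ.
R = [[0, 0, 0], [1, 0, 0], [0, 1, -2]]

The invariant factors of A (the non-unit diagonal entries of the Smith normal form of xI - A over ℚ[x]) are x^2(x + 2), each dividing the next. The characteristic polynomial is their product, x^2(x + 2).

The rational canonical form is the block-diagonal matrix of companion matrices C(f_i):
R = [[0, 0, 0], [1, 0, 0], [0, 1, -2]].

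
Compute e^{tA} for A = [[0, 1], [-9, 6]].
A has Jordan form J = [[3, 1], [0, 3]] with A = PJP^{-1}, so e^{tA} = P e^{tJ} P^{-1}.

For a Jordan block J_k(λ), e^{tJ_k(λ)} = e^{λt} · (I + tN + t^2 N^2/2! + ... + t^{k-1} N^{k-1}/(k-1)!) where N is the nilpotent superdiagonal part.

Assembling the blocks and conjugating back gives the entries of e^{tA} as shown above.

e^{tA} = [[(1 - 3*t)*e^{3*t}, t*e^{3*t}], [-9*t*e^{3*t}, (3*t + 1)*e^{3*t}]]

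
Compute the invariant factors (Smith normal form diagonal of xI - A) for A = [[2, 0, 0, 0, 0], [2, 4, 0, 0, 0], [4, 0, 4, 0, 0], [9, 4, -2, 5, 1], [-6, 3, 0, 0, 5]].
The Jordan structure of A has elementary divisors (x - 2), (x - 4), (x - 4), (x - 5)^2. Arranging the block sizes at each eigenvalue in decreasing order and taking row products gives the invariant factors.

Invariant factors (smallest first, each dividing the next): x - 4, (x - 5)^2(x - 4)(x - 2).

Check: the last factor (x - 5)^2(x - 4)(x - 2) is the minimal polynomial, and the product (x - 5)^2(x - 4)^2(x - 2) is the characteristic polynomial.

x - 4, (x - 5)^2(x - 4)(x - 2)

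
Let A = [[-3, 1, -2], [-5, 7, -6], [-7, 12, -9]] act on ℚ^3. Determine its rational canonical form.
R = [[0, 0, -8], [1, 0, -6], [0, 1, -5]]

The invariant factors of A (the non-unit diagonal entries of the Smith normal form of xI - A over ℚ[x]) are (x + 4)(x^2 + x + 2), each dividing the next. The characteristic polynomial is their product, (x + 4)(x^2 + x + 2).

The rational canonical form is the block-diagonal matrix of companion matrices C(f_i):
R = [[0, 0, -8], [1, 0, -6], [0, 1, -5]].

Note the characteristic polynomial does not split into linear factors over ℚ, so A has no Jordan form over ℚ; the rational canonical form exists over any field.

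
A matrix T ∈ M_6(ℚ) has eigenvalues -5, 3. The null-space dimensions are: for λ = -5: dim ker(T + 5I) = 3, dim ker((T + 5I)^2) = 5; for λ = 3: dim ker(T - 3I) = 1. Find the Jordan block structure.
λ = -5: successive nullity increments [3, 2] count blocks of size ≥ k; block sizes are [2, 2, 1].
λ = 3: successive nullity increments [1] count blocks of size ≥ k; block sizes are [1].

Jordan blocks: (-5, 2), (-5, 2), (-5, 1), (3, 1)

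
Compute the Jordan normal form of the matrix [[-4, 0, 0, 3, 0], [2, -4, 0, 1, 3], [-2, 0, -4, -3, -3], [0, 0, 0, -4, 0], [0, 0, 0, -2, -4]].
The characteristic polynomial is det(xI - A) = (x + 4)^5, so the eigenvalues are -4 (algebraic multiplicity 5).

For λ = -4: rank(A + 4I) = 2, rank((A + 4I)^2) = 0. The eigenspace has dimension 5 - 2 = 3, so there are 3 Jordan blocks; the rank sequence gives block sizes [2, 2, 1].

Assembling the blocks gives the Jordan form J above.

J = [[-4, 1, 0, 0, 0], [0, -4, 0, 0, 0], [0, 0, -4, 1, 0], [0, 0, 0, -4, 0], [0, 0, 0, 0, -4]]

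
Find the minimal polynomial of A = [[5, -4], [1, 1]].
m_A(x) = (x - 3)^2

The characteristic polynomial factors as (x - 3)^2. The minimal polynomial is ∏(x - λ)^{k_λ} where k_λ is the size of the largest Jordan block at λ.

For λ = 3: rank(A - 3I) = 1, and the largest Jordan block has size 2 (the smallest k with rank((A - 3I)^k) = rank((A - 3I)^(k+1))).

So m_A(x) = (x - 3)^2.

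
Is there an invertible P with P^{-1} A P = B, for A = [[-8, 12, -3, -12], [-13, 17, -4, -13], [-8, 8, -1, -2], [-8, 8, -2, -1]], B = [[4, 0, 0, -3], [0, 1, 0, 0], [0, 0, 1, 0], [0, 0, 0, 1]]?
No.

Both have characteristic polynomial (x - 4)(x - 1)^3, but the minimal polynomial of A is (x - 4)(x - 1)^2 while the minimal polynomial of B is (x - 4)(x - 1). The minimal polynomial is a similarity invariant, so A and B are not similar.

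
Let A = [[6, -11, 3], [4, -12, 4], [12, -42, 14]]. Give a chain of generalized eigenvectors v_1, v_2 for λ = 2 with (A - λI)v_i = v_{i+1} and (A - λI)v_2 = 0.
v_1 = [[1, 1, 2]]^T, v_2 = [[-1, -2, -6]]^T

We seek v_1 ∈ ker((A - 2I)^2) \ ker(A - 2I), then set v_{i+1} = (A - 2I) v_i.

One such chain is v_1 = [[1, 1, 2]]^T, v_2 = [[-1, -2, -6]]^T. Check: (A - 2I) v_2 = [[0, 0, 0]]^T = 0.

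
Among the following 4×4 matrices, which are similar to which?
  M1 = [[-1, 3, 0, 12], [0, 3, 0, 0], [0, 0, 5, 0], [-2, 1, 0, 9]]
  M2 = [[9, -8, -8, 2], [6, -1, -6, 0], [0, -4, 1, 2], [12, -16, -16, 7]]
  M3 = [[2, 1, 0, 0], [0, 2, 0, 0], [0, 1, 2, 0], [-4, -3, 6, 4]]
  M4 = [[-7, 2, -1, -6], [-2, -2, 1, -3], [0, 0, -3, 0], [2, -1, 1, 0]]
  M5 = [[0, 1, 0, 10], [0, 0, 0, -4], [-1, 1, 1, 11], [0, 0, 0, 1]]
5 classes: {M1}, {M2}, {M3}, {M4}, {M5}

Characteristic polynomials: χ_{M1} = (x - 5)^2(x - 3)^2, χ_{M2} = (x - 5)^2(x - 3)^2, χ_{M3} = (x - 4)(x - 2)^3, χ_{M4} = (x + 3)^4, χ_{M5} = x^2(x - 1)^2.

{M1}: invariant factors x - 5, (x - 5)(x - 3)^2.

{M2}: invariant factors (x - 5)(x - 3), (x - 5)(x - 3).

{M3}: invariant factors x - 2, (x - 4)(x - 2)^2.

{M4}: invariant factors (x + 3)^2, (x + 3)^2.

{M5}: invariant factors x^2(x - 1)^2.

Matrices are similar if and only if their invariant-factor lists agree; the partition into similarity classes is {M1}, {M2}, {M3}, {M4}, {M5}.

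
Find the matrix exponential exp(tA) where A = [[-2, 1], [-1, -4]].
A has Jordan form J = [[-3, 1], [0, -3]] with A = PJP^{-1}, so e^{tA} = P e^{tJ} P^{-1}.

For a Jordan block J_k(λ), e^{tJ_k(λ)} = e^{λt} · (I + tN + t^2 N^2/2! + ... + t^{k-1} N^{k-1}/(k-1)!) where N is the nilpotent superdiagonal part.

Assembling the blocks and conjugating back gives the entries of e^{tA} as shown above.

e^{tA} = [[(t + 1)*e^{-3*t}, t*e^{-3*t}], [-t*e^{-3*t}, (1 - t)*e^{-3*t}]]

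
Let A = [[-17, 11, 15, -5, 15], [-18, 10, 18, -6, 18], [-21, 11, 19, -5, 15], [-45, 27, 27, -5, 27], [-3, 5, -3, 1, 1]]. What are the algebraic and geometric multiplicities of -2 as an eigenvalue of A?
algebraic multiplicity 2, geometric multiplicity 1

The characteristic polynomial is (x - 4)^3(x + 2)^2, so the factor x + 2 appears with exponent 2: the algebraic multiplicity is 2.

rank(A + 2I) = 4, so the eigenspace has dimension 5 - 4 = 1: the geometric multiplicity is 1.

Since 1 < 2, A is not diagonalizable.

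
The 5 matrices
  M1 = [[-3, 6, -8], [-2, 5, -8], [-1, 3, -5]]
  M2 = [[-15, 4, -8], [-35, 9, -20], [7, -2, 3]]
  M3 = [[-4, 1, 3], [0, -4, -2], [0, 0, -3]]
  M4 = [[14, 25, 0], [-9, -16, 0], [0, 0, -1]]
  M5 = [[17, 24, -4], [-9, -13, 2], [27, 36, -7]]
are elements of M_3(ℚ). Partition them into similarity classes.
2 classes: {M1, M2, M4, M5}, {M3}

Characteristic polynomials: χ_{M1} = (x + 1)^3, χ_{M2} = (x + 1)^3, χ_{M3} = (x + 3)(x + 4)^2, χ_{M4} = (x + 1)^3, χ_{M5} = (x + 1)^3.

{M1, M2, M4, M5}: invariant factors x + 1, (x + 1)^2.

{M3}: invariant factors (x + 3)(x + 4)^2.

Matrices are similar if and only if their invariant-factor lists agree; the partition into similarity classes is {M1, M2, M4, M5}, {M3}.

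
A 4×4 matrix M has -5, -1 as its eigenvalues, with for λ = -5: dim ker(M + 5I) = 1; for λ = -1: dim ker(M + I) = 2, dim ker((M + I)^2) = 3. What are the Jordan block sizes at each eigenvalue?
Jordan blocks: (-5, 1), (-1, 2), (-1, 1)

λ = -5: successive nullity increments [1] count blocks of size ≥ k; block sizes are [1].
λ = -1: successive nullity increments [2, 1] count blocks of size ≥ k; block sizes are [2, 1].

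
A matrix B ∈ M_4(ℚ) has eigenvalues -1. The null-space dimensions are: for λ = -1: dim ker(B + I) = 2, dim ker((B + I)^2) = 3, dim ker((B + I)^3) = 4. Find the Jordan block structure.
λ = -1: successive nullity increments [2, 1, 1] count blocks of size ≥ k; block sizes are [3, 1].

Jordan blocks: (-1, 3), (-1, 1)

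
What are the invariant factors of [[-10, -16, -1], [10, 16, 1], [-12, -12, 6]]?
The Jordan structure of A has elementary divisors x, (x - 6)^2. Arranging the block sizes at each eigenvalue in decreasing order and taking row products gives the invariant factors.

Invariant factors (smallest first, each dividing the next): x(x - 6)^2.

Check: the last factor x(x - 6)^2 is the minimal polynomial, and the product x(x - 6)^2 is the characteristic polynomial.

x(x - 6)^2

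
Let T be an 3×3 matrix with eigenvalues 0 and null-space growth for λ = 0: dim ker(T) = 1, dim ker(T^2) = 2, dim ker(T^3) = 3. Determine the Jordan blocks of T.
Jordan blocks: (0, 3)

λ = 0: successive nullity increments [1, 1, 1] count blocks of size ≥ k; block sizes are [3].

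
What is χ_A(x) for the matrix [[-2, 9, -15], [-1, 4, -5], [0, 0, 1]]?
χ_A(x) = (x - 1)^3

xI - A = [[x + 2, -9, 15], [1, x - 4, 5], [0, 0, x - 1]].

Expanding det(xI - A) along the first row:
det(xI - A) = + (x + 2)·det([[x - 4, 5], [0, x - 1]]) - (-9)·det([[1, 5], [0, x - 1]]) + (15)·det([[1, x - 4], [0, 0]]).

Evaluating gives χ_A(x) = x^3 - 3x^2 + 3x - 1 = (x - 1)^3.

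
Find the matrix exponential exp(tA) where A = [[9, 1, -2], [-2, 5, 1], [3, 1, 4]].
e^{tA} = [[(t^2 + 6*t + 2)*e^{6*t}/2, t*e^{6*t}, t*(-t - 4)*e^{6*t}/2], [t*(-t - 4)*e^{6*t}/2, (1 - t)*e^{6*t}, t*(t + 2)*e^{6*t}/2], [t*(t + 6)*e^{6*t}/2, t*e^{6*t}, (-t^2 - 4*t + 2)*e^{6*t}/2]]

A has Jordan form J = [[6, 1, 0], [0, 6, 1], [0, 0, 6]] with A = PJP^{-1}, so e^{tA} = P e^{tJ} P^{-1}.

For a Jordan block J_k(λ), e^{tJ_k(λ)} = e^{λt} · (I + tN + t^2 N^2/2! + ... + t^{k-1} N^{k-1}/(k-1)!) where N is the nilpotent superdiagonal part.

Assembling the blocks and conjugating back gives the entries of e^{tA} as shown above.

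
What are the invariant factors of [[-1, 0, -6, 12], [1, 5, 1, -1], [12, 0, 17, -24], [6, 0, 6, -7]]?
x - 5, (x - 5)^2(x + 1)

The Jordan structure of A has elementary divisors (x + 1), (x - 5)^2, (x - 5). Arranging the block sizes at each eigenvalue in decreasing order and taking row products gives the invariant factors.

Invariant factors (smallest first, each dividing the next): x - 5, (x - 5)^2(x + 1).

Check: the last factor (x - 5)^2(x + 1) is the minimal polynomial, and the product (x - 5)^3(x + 1) is the characteristic polynomial.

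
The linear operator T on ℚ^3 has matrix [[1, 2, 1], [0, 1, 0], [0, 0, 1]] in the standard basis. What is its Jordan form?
The characteristic polynomial is det(xI - A) = (x - 1)^3, so the eigenvalues are 1 (algebraic multiplicity 3).

For λ = 1: rank(A - I) = 1, rank((A - I)^2) = 0. The eigenspace has dimension 3 - 1 = 2, so there are 2 Jordan blocks; the rank sequence gives block sizes [2, 1].

Assembling the blocks gives the Jordan form J above.

J = [[1, 1, 0], [0, 1, 0], [0, 0, 1]]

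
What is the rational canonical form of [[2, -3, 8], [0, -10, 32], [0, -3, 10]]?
The invariant factors of A (the non-unit diagonal entries of the Smith normal form of xI - A over ℚ[x]) are x - 2, (x - 2)(x + 2), each dividing the next. The characteristic polynomial is their product, (x - 2)^2(x + 2).

The rational canonical form is the block-diagonal matrix of companion matrices C(f_i):
R = [[2, 0, 0], [0, 0, 4], [0, 1, 0]].

R = [[2, 0, 0], [0, 0, 4], [0, 1, 0]]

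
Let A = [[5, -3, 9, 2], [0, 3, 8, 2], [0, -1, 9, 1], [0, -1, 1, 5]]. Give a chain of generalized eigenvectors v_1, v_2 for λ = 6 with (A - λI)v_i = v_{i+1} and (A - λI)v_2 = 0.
v_1 = [[1, 0, 0, 1]]^T, v_2 = [[1, 2, 1, -1]]^T

We seek v_1 ∈ ker((A - 6I)^2) \ ker(A - 6I), then set v_{i+1} = (A - 6I) v_i.

One such chain is v_1 = [[1, 0, 0, 1]]^T, v_2 = [[1, 2, 1, -1]]^T. Check: (A - 6I) v_2 = [[0, 0, 0, 0]]^T = 0.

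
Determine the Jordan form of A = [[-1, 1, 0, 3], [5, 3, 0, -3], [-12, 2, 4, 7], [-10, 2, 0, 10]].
J = [[4, 1, 0, 0], [0, 4, 0, 0], [0, 0, 4, 1], [0, 0, 0, 4]]

The characteristic polynomial is det(xI - A) = (x - 4)^4, so the eigenvalues are 4 (algebraic multiplicity 4).

For λ = 4: rank(A - 4I) = 2, rank((A - 4I)^2) = 0. The eigenspace has dimension 4 - 2 = 2, so there are 2 Jordan blocks; the rank sequence gives block sizes [2, 2].

Assembling the blocks gives the Jordan form J above.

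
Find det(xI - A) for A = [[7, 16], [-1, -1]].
χ_A(x) = (x - 3)^2

xI - A = [[x - 7, -16], [1, x + 1]].

Expanding det(xI - A) along the first row:
det(xI - A) = + (x - 7)·det([[x + 1]]) - (-16)·det([[1]]).

Evaluating gives χ_A(x) = x^2 - 6x + 9 = (x - 3)^2.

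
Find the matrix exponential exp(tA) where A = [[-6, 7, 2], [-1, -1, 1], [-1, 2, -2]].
A has Jordan form J = [[-3, 1, 0], [0, -3, 1], [0, 0, -3]] with A = PJP^{-1}, so e^{tA} = P e^{tJ} P^{-1}.

For a Jordan block J_k(λ), e^{tJ_k(λ)} = e^{λt} · (I + tN + t^2 N^2/2! + ... + t^{k-1} N^{k-1}/(k-1)!) where N is the nilpotent superdiagonal part.

Assembling the blocks and conjugating back gives the entries of e^{tA} as shown above.

e^{tA} = [[(1 - 3*t)*e^{-3*t}, t*(14 - 3*t)*e^{-3*t}/2, t*(3*t + 4)*e^{-3*t}/2], [-t*e^{-3*t}, (-t^2 + 4*t + 2)*e^{-3*t}/2, t*(t + 2)*e^{-3*t}/2], [-t*e^{-3*t}, t*(4 - t)*e^{-3*t}/2, (t^2/2 + t + 1)*e^{-3*t}]]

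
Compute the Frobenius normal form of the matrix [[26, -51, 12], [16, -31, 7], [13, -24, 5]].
R = [[0, 0, 5], [1, 0, 3], [0, 1, 0]]

The invariant factors of A (the non-unit diagonal entries of the Smith normal form of xI - A over ℚ[x]) are x^3 - 3x - 5, each dividing the next. The characteristic polynomial is their product, x^3 - 3x - 5.

The rational canonical form is the block-diagonal matrix of companion matrices C(f_i):
R = [[0, 0, 5], [1, 0, 3], [0, 1, 0]].

Note the characteristic polynomial does not split into linear factors over ℚ, so A has no Jordan form over ℚ; the rational canonical form exists over any field.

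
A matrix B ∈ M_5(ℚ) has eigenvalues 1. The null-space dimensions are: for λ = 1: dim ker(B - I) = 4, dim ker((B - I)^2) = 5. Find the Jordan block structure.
λ = 1: successive nullity increments [4, 1] count blocks of size ≥ k; block sizes are [2, 1, 1, 1].

Jordan blocks: (1, 2), (1, 1), (1, 1), (1, 1)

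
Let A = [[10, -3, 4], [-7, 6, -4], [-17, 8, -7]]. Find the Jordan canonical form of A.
J = [[3, 1, 0], [0, 3, 1], [0, 0, 3]]

The characteristic polynomial is det(xI - A) = (x - 3)^3, so the eigenvalues are 3 (algebraic multiplicity 3).

For λ = 3: rank(A - 3I) = 2, rank((A - 3I)^2) = 1, rank((A - 3I)^3) = 0. The eigenspace has dimension 3 - 2 = 1, so there is 1 Jordan block; the rank sequence gives block sizes [3].

Assembling the blocks gives the Jordan form J above.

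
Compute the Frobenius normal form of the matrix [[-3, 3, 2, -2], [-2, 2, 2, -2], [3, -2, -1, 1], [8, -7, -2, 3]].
The invariant factors of A (the non-unit diagonal entries of the Smith normal form of xI - A over ℚ[x]) are x + 1, (x - 2)(x - 1)(x + 1), each dividing the next. The characteristic polynomial is their product, (x - 2)(x - 1)(x + 1)^2.

The rational canonical form is the block-diagonal matrix of companion matrices C(f_i):
R = [[-1, 0, 0, 0], [0, 0, 0, -2], [0, 1, 0, 1], [0, 0, 1, 2]].

R = [[-1, 0, 0, 0], [0, 0, 0, -2], [0, 1, 0, 1], [0, 0, 1, 2]]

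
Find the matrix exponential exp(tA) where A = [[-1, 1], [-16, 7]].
A has Jordan form J = [[3, 1], [0, 3]] with A = PJP^{-1}, so e^{tA} = P e^{tJ} P^{-1}.

For a Jordan block J_k(λ), e^{tJ_k(λ)} = e^{λt} · (I + tN + t^2 N^2/2! + ... + t^{k-1} N^{k-1}/(k-1)!) where N is the nilpotent superdiagonal part.

Assembling the blocks and conjugating back gives the entries of e^{tA} as shown above.

e^{tA} = [[(1 - 4*t)*e^{3*t}, t*e^{3*t}], [-16*t*e^{3*t}, (4*t + 1)*e^{3*t}]]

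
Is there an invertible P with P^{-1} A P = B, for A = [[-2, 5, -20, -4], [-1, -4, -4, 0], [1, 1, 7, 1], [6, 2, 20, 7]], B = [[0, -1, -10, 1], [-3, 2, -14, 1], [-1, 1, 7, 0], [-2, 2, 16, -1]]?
Two matrices over a field are similar if and only if they have the same invariant factors.

Both A and B have characteristic polynomial (x - 5)^2(x + 1)^2 and minimal polynomial (x - 5)^2(x + 1)^2. Computing further, both have invariant factors (x - 5)^2(x + 1)^2. Hence A and B are similar.

Yes.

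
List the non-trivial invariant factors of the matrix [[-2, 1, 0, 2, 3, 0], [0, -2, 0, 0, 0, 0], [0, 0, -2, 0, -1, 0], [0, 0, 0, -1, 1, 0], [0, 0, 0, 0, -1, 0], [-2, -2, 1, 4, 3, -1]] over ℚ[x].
(x + 1)(x + 2), (x + 1)^2(x + 2)^2

The Jordan structure of A has elementary divisors (x + 2)^2, (x + 2), (x + 1)^2, (x + 1). Arranging the block sizes at each eigenvalue in decreasing order and taking row products gives the invariant factors.

Invariant factors (smallest first, each dividing the next): (x + 1)(x + 2), (x + 1)^2(x + 2)^2.

Check: the last factor (x + 1)^2(x + 2)^2 is the minimal polynomial, and the product (x + 1)^3(x + 2)^3 is the characteristic polynomial.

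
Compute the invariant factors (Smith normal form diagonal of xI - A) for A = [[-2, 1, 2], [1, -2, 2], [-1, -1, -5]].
x + 3, (x + 3)^2

The Jordan structure of A has elementary divisors (x + 3)^2, (x + 3). Arranging the block sizes at each eigenvalue in decreasing order and taking row products gives the invariant factors.

Invariant factors (smallest first, each dividing the next): x + 3, (x + 3)^2.

Check: the last factor (x + 3)^2 is the minimal polynomial, and the product (x + 3)^3 is the characteristic polynomial.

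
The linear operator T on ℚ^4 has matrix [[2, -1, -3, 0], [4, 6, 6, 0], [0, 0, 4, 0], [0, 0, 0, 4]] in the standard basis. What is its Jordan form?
J = [[4, 1, 0, 0], [0, 4, 0, 0], [0, 0, 4, 0], [0, 0, 0, 4]]

The characteristic polynomial is det(xI - A) = (x - 4)^4, so the eigenvalues are 4 (algebraic multiplicity 4).

For λ = 4: rank(A - 4I) = 1, rank((A - 4I)^2) = 0. The eigenspace has dimension 4 - 1 = 3, so there are 3 Jordan blocks; the rank sequence gives block sizes [2, 1, 1].

Assembling the blocks gives the Jordan form J above.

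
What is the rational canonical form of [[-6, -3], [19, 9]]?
R = [[0, -3], [1, 3]]

The invariant factors of A (the non-unit diagonal entries of the Smith normal form of xI - A over ℚ[x]) are x^2 - 3x + 3, each dividing the next. The characteristic polynomial is their product, x^2 - 3x + 3.

The rational canonical form is the block-diagonal matrix of companion matrices C(f_i):
R = [[0, -3], [1, 3]].

Note the characteristic polynomial does not split into linear factors over ℚ, so A has no Jordan form over ℚ; the rational canonical form exists over any field.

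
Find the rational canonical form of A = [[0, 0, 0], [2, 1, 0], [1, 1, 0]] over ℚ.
R = [[0, 0, 0], [1, 0, 0], [0, 1, 1]]

The invariant factors of A (the non-unit diagonal entries of the Smith normal form of xI - A over ℚ[x]) are x^2(x - 1), each dividing the next. The characteristic polynomial is their product, x^2(x - 1).

The rational canonical form is the block-diagonal matrix of companion matrices C(f_i):
R = [[0, 0, 0], [1, 0, 0], [0, 1, 1]].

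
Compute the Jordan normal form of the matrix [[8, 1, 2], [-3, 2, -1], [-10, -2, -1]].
The characteristic polynomial is det(xI - A) = (x - 3)^3, so the eigenvalues are 3 (algebraic multiplicity 3).

For λ = 3: rank(A - 3I) = 2, rank((A - 3I)^2) = 1, rank((A - 3I)^3) = 0. The eigenspace has dimension 3 - 2 = 1, so there is 1 Jordan block; the rank sequence gives block sizes [3].

Assembling the blocks gives the Jordan form J above.

J = [[3, 1, 0], [0, 3, 1], [0, 0, 3]]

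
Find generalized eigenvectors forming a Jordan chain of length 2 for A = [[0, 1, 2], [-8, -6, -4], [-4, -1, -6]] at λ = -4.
v_1 = [[0, 1, 0]]^T, v_2 = [[1, -2, -1]]^T

We seek v_1 ∈ ker((A + 4I)^2) \ ker(A + 4I), then set v_{i+1} = (A + 4I) v_i.

One such chain is v_1 = [[0, 1, 0]]^T, v_2 = [[1, -2, -1]]^T. Check: (A + 4I) v_2 = [[0, 0, 0]]^T = 0.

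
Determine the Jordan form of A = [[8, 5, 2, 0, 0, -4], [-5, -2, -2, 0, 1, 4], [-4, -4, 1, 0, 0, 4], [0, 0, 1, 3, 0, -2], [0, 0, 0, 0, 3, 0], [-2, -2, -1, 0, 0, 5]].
The characteristic polynomial is det(xI - A) = (x - 3)^6, so the eigenvalues are 3 (algebraic multiplicity 6).

For λ = 3: rank(A - 3I) = 3, rank((A - 3I)^2) = 1, rank((A - 3I)^3) = 0. The eigenspace has dimension 6 - 3 = 3, so there are 3 Jordan blocks; the rank sequence gives block sizes [3, 2, 1].

Assembling the blocks gives the Jordan form J above.

J = [[3, 1, 0, 0, 0, 0], [0, 3, 1, 0, 0, 0], [0, 0, 3, 0, 0, 0], [0, 0, 0, 3, 1, 0], [0, 0, 0, 0, 3, 0], [0, 0, 0, 0, 0, 3]]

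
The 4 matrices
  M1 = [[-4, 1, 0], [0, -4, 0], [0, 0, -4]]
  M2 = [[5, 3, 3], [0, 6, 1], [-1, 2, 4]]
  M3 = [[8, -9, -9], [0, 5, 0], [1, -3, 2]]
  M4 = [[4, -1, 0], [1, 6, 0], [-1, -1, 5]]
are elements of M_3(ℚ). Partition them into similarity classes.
3 classes: {M1}, {M2}, {M3, M4}

Characteristic polynomials: χ_{M1} = (x + 4)^3, χ_{M2} = (x - 5)^3, χ_{M3} = (x - 5)^3, χ_{M4} = (x - 5)^3.

{M1}: invariant factors x + 4, (x + 4)^2.

{M2}: invariant factors (x - 5)^3.

{M3, M4}: invariant factors x - 5, (x - 5)^2.

Matrices are similar if and only if their invariant-factor lists agree; the partition into similarity classes is {M1}, {M2}, {M3, M4}.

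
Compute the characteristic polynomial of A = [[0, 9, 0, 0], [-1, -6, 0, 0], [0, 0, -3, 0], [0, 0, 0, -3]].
χ_A(x) = (x + 3)^4

xI - A = [[x, -9, 0, 0], [1, x + 6, 0, 0], [0, 0, x + 3, 0], [0, 0, 0, x + 3]].

Expanding det(xI - A) along the first row:
det(xI - A) = + (x)·det([[x + 6, 0, 0], [0, x + 3, 0], [0, 0, x + 3]]) - (-9)·det([[1, 0, 0], [0, x + 3, 0], [0, 0, x + 3]]) + (0)·det([[1, x + 6, 0], [0, 0, 0], [0, 0, x + 3]]) - (0)·det([[1, x + 6, 0], [0, 0, x + 3], [0, 0, 0]]).

Evaluating gives χ_A(x) = x^4 + 12x^3 + 54x^2 + 108x + 81 = (x + 3)^4.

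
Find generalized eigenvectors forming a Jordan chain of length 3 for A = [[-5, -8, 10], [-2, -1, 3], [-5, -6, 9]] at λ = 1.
v_1 = [[3, 1, 3]]^T, v_2 = [[4, 1, 3]]^T, v_3 = [[-2, -1, -2]]^T

We seek v_1 ∈ ker((A - I)^3) \ ker((A - I)^2), then set v_{i+1} = (A - I) v_i.

One such chain is v_1 = [[3, 1, 3]]^T, v_2 = [[4, 1, 3]]^T, v_3 = [[-2, -1, -2]]^T. Check: (A - I) v_3 = [[0, 0, 0]]^T = 0.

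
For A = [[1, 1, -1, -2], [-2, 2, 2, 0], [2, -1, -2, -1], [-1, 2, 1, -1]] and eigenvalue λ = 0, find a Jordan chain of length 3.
We seek v_1 ∈ ker(A^3) \ ker(A^2), then set v_{i+1} = A v_i.

One such chain is v_1 = [[0, -1, 2, -1]]^T, v_2 = [[-1, 2, -2, 1]]^T, v_3 = [[1, 2, -1, 2]]^T. Check: A v_3 = [[0, 0, 0, 0]]^T = 0.

v_1 = [[0, -1, 2, -1]]^T, v_2 = [[-1, 2, -2, 1]]^T, v_3 = [[1, 2, -1, 2]]^T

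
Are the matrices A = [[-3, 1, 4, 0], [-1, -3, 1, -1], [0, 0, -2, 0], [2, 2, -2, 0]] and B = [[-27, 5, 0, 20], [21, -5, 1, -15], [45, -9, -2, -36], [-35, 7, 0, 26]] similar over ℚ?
Two matrices over a field are similar if and only if they have the same invariant factors.

Both A and B have characteristic polynomial (x + 2)^4 and minimal polynomial (x + 2)^3. Computing further, both have invariant factors x + 2, (x + 2)^3. Hence A and B are similar.

Yes.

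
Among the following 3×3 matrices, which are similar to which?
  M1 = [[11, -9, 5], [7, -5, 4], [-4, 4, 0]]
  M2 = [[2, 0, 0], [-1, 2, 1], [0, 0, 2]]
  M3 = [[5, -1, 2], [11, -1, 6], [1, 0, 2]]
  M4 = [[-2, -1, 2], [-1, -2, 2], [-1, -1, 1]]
3 classes: {M1, M3}, {M2}, {M4}

Characteristic polynomials: χ_{M1} = (x - 2)^3, χ_{M2} = (x - 2)^3, χ_{M3} = (x - 2)^3, χ_{M4} = (x + 1)^3.

{M1, M3}: invariant factors (x - 2)^3.

{M2}: invariant factors x - 2, (x - 2)^2.

{M4}: invariant factors x + 1, (x + 1)^2.

Matrices are similar if and only if their invariant-factor lists agree; the partition into similarity classes is {M1, M3}, {M2}, {M4}.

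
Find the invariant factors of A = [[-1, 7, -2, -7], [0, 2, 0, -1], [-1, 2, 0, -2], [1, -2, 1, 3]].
The Jordan structure of A has elementary divisors (x - 1)^3, (x - 1). Arranging the block sizes at each eigenvalue in decreasing order and taking row products gives the invariant factors.

Invariant factors (smallest first, each dividing the next): x - 1, (x - 1)^3.

Check: the last factor (x - 1)^3 is the minimal polynomial, and the product (x - 1)^4 is the characteristic polynomial.

x - 1, (x - 1)^3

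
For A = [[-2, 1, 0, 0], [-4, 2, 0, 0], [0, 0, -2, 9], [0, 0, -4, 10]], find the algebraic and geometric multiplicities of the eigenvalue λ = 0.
The characteristic polynomial is x^2(x - 4)^2, so the factor x appears with exponent 2: the algebraic multiplicity is 2.

rank(A) = 3, so the eigenspace has dimension 4 - 3 = 1: the geometric multiplicity is 1.

Since 1 < 2, A is not diagonalizable.

algebraic multiplicity 2, geometric multiplicity 1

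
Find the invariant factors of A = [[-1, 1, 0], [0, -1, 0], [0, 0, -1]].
The Jordan structure of A has elementary divisors (x + 1)^2, (x + 1). Arranging the block sizes at each eigenvalue in decreasing order and taking row products gives the invariant factors.

Invariant factors (smallest first, each dividing the next): x + 1, (x + 1)^2.

Check: the last factor (x + 1)^2 is the minimal polynomial, and the product (x + 1)^3 is the characteristic polynomial.

x + 1, (x + 1)^2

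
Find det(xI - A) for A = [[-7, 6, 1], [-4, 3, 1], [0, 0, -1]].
xI - A = [[x + 7, -6, -1], [4, x - 3, -1], [0, 0, x + 1]].

Expanding det(xI - A) along the first row:
det(xI - A) = + (x + 7)·det([[x - 3, -1], [0, x + 1]]) - (-6)·det([[4, -1], [0, x + 1]]) + (-1)·det([[4, x - 3], [0, 0]]).

Evaluating gives χ_A(x) = x^3 + 5x^2 + 7x + 3 = (x + 1)^2(x + 3).

χ_A(x) = (x + 1)^2(x + 3)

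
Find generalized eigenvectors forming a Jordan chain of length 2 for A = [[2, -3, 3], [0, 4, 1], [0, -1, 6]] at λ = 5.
We seek v_1 ∈ ker((A - 5I)^2) \ ker(A - 5I), then set v_{i+1} = (A - 5I) v_i.

One such chain is v_1 = [[1, 0, 1]]^T, v_2 = [[0, 1, 1]]^T. Check: (A - 5I) v_2 = [[0, 0, 0]]^T = 0.

v_1 = [[1, 0, 1]]^T, v_2 = [[0, 1, 1]]^T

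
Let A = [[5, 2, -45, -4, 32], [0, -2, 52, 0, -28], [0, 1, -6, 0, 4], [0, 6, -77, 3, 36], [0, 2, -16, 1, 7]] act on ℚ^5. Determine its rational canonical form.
The invariant factors of A (the non-unit diagonal entries of the Smith normal form of xI - A over ℚ[x]) are x - 5, (x - 5)(x - 1)(x + 2)^2, each dividing the next. The characteristic polynomial is their product, (x - 5)^2(x - 1)(x + 2)^2.

The rational canonical form is the block-diagonal matrix of companion matrices C(f_i):
R = [[5, 0, 0, 0, 0], [0, 0, 0, 0, -20], [0, 1, 0, 0, 4], [0, 0, 1, 0, 15], [0, 0, 0, 1, 2]].

R = [[5, 0, 0, 0, 0], [0, 0, 0, 0, -20], [0, 1, 0, 0, 4], [0, 0, 1, 0, 15], [0, 0, 0, 1, 2]]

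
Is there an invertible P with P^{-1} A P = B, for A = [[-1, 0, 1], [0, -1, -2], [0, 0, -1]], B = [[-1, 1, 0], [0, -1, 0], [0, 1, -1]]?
Yes.

Two matrices over a field are similar if and only if they have the same invariant factors.

Both A and B have characteristic polynomial (x + 1)^3 and minimal polynomial (x + 1)^2. Computing further, both have invariant factors x + 1, (x + 1)^2. Hence A and B are similar.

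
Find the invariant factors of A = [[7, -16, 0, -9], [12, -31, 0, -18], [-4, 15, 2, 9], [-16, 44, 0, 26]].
The Jordan structure of A has elementary divisors (x + 1), (x - 1), (x - 2)^2. Arranging the block sizes at each eigenvalue in decreasing order and taking row products gives the invariant factors.

Invariant factors (smallest first, each dividing the next): (x - 2)^2(x - 1)(x + 1).

Check: the last factor (x - 2)^2(x - 1)(x + 1) is the minimal polynomial, and the product (x - 2)^2(x - 1)(x + 1) is the characteristic polynomial.

(x - 2)^2(x - 1)(x + 1)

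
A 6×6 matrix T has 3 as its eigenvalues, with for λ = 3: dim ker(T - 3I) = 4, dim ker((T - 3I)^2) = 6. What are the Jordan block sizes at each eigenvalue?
Jordan blocks: (3, 2), (3, 2), (3, 1), (3, 1)

λ = 3: successive nullity increments [4, 2] count blocks of size ≥ k; block sizes are [2, 2, 1, 1].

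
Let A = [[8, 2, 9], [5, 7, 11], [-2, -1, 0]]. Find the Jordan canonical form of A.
The characteristic polynomial is det(xI - A) = (x - 5)^3, so the eigenvalues are 5 (algebraic multiplicity 3).

For λ = 5: rank(A - 5I) = 2, rank((A - 5I)^2) = 1, rank((A - 5I)^3) = 0. The eigenspace has dimension 3 - 2 = 1, so there is 1 Jordan block; the rank sequence gives block sizes [3].

Assembling the blocks gives the Jordan form J above.

J = [[5, 1, 0], [0, 5, 1], [0, 0, 5]]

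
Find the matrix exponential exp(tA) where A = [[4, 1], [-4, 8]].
e^{tA} = [[(1 - 2*t)*e^{6*t}, t*e^{6*t}], [-4*t*e^{6*t}, (2*t + 1)*e^{6*t}]]

A has Jordan form J = [[6, 1], [0, 6]] with A = PJP^{-1}, so e^{tA} = P e^{tJ} P^{-1}.

For a Jordan block J_k(λ), e^{tJ_k(λ)} = e^{λt} · (I + tN + t^2 N^2/2! + ... + t^{k-1} N^{k-1}/(k-1)!) where N is the nilpotent superdiagonal part.

Assembling the blocks and conjugating back gives the entries of e^{tA} as shown above.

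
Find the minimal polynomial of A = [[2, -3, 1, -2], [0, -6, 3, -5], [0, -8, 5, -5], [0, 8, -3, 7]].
The characteristic polynomial factors as (x - 2)^4. The minimal polynomial is ∏(x - λ)^{k_λ} where k_λ is the size of the largest Jordan block at λ.

For λ = 2: rank(A - 2I) = 2, and the largest Jordan block has size 2 (the smallest k with rank((A - 2I)^k) = rank((A - 2I)^(k+1))).

So m_A(x) = (x - 2)^2.

m_A(x) = (x - 2)^2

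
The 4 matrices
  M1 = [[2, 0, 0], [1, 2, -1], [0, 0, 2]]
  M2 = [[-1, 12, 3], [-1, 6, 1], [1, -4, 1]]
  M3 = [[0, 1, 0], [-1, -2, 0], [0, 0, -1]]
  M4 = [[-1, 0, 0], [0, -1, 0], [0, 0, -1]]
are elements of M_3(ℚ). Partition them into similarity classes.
Characteristic polynomials: χ_{M1} = (x - 2)^3, χ_{M2} = (x - 2)^3, χ_{M3} = (x + 1)^3, χ_{M4} = (x + 1)^3.

{M1, M2}: invariant factors x - 2, (x - 2)^2.

{M3}: invariant factors x + 1, (x + 1)^2.

{M4}: invariant factors x + 1, x + 1, x + 1.

Matrices are similar if and only if their invariant-factor lists agree; the partition into similarity classes is {M1, M2}, {M3}, {M4}.

3 classes: {M1, M2}, {M3}, {M4}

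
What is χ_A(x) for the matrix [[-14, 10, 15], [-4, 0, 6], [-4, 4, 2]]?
χ_A(x) = (x + 4)^3

xI - A = [[x + 14, -10, -15], [4, x, -6], [4, -4, x - 2]].

Expanding det(xI - A) along the first row:
det(xI - A) = + (x + 14)·det([[x, -6], [-4, x - 2]]) - (-10)·det([[4, -6], [4, x - 2]]) + (-15)·det([[4, x], [4, -4]]).

Evaluating gives χ_A(x) = x^3 + 12x^2 + 48x + 64 = (x + 4)^3.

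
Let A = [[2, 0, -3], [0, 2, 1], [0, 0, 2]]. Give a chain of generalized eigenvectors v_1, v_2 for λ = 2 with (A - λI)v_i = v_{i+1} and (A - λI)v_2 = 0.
We seek v_1 ∈ ker((A - 2I)^2) \ ker(A - 2I), then set v_{i+1} = (A - 2I) v_i.

One such chain is v_1 = [[-2, 0, 1]]^T, v_2 = [[-3, 1, 0]]^T. Check: (A - 2I) v_2 = [[0, 0, 0]]^T = 0.

v_1 = [[-2, 0, 1]]^T, v_2 = [[-3, 1, 0]]^T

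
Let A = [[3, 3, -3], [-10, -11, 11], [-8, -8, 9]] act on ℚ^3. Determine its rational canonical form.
The invariant factors of A (the non-unit diagonal entries of the Smith normal form of xI - A over ℚ[x]) are (x + 3)(x^2 - 4x + 1), each dividing the next. The characteristic polynomial is their product, (x + 3)(x^2 - 4x + 1).

The rational canonical form is the block-diagonal matrix of companion matrices C(f_i):
R = [[0, 0, -3], [1, 0, 11], [0, 1, 1]].

Note the characteristic polynomial does not split into linear factors over ℚ, so A has no Jordan form over ℚ; the rational canonical form exists over any field.

R = [[0, 0, -3], [1, 0, 11], [0, 1, 1]]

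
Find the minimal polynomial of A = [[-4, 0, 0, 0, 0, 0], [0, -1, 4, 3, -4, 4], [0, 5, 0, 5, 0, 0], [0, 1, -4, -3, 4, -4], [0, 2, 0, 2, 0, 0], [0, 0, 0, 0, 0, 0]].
The characteristic polynomial factors as x^4(x + 4)^2. The minimal polynomial is ∏(x - λ)^{k_λ} where k_λ is the size of the largest Jordan block at λ.

For λ = -4: rank(A + 4I) = 4, and the largest Jordan block has size 1 (the smallest k with rank((A + 4I)^k) = rank((A + 4I)^(k+1))).
For λ = 0: rank(A) = 3, and the largest Jordan block has size 2 (the smallest k with rank(A^k) = rank(A^(k+1))).

So m_A(x) = x^2(x + 4).

m_A(x) = x^2(x + 4)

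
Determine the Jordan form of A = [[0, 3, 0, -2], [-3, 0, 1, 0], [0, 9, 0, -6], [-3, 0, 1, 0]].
J = [[0, 1, 0, 0], [0, 0, 1, 0], [0, 0, 0, 0], [0, 0, 0, 0]]

The characteristic polynomial is det(xI - A) = x^4, so the eigenvalues are 0 (algebraic multiplicity 4).

For λ = 0: rank(A) = 2, rank(A^2) = 1, rank(A^3) = 0. The eigenspace has dimension 4 - 2 = 2, so there are 2 Jordan blocks; the rank sequence gives block sizes [3, 1].

Assembling the blocks gives the Jordan form J above.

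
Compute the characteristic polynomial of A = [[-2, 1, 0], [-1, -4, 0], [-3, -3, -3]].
xI - A = [[x + 2, -1, 0], [1, x + 4, 0], [3, 3, x + 3]].

Expanding det(xI - A) along the first row:
det(xI - A) = + (x + 2)·det([[x + 4, 0], [3, x + 3]]) - (-1)·det([[1, 0], [3, x + 3]]) + (0)·det([[1, x + 4], [3, 3]]).

Evaluating gives χ_A(x) = x^3 + 9x^2 + 27x + 27 = (x + 3)^3.

χ_A(x) = (x + 3)^3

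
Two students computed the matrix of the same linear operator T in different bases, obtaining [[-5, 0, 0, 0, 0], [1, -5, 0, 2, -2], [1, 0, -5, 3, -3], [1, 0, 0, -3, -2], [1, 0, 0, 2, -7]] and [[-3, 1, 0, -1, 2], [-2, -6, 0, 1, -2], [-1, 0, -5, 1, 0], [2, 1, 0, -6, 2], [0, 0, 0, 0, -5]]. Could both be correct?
Yes.

Two matrices over a field are similar if and only if they have the same invariant factors.

Both A and B have characteristic polynomial (x + 5)^5 and minimal polynomial (x + 5)^2. Computing further, both have invariant factors x + 5, (x + 5)^2, (x + 5)^2. Hence A and B are similar.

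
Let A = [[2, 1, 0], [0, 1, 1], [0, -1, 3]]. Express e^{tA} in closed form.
e^{tA} = [[e^{2*t}, t*(2 - t)*e^{2*t}/2, t^2*e^{2*t}/2], [0, (1 - t)*e^{2*t}, t*e^{2*t}], [0, -t*e^{2*t}, (t + 1)*e^{2*t}]]

A has Jordan form J = [[2, 1, 0], [0, 2, 1], [0, 0, 2]] with A = PJP^{-1}, so e^{tA} = P e^{tJ} P^{-1}.

For a Jordan block J_k(λ), e^{tJ_k(λ)} = e^{λt} · (I + tN + t^2 N^2/2! + ... + t^{k-1} N^{k-1}/(k-1)!) where N is the nilpotent superdiagonal part.

Assembling the blocks and conjugating back gives the entries of e^{tA} as shown above.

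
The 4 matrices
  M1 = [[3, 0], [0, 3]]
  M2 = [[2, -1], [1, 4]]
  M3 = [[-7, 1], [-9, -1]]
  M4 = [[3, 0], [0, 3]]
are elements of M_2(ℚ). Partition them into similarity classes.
Characteristic polynomials: χ_{M1} = (x - 3)^2, χ_{M2} = (x - 3)^2, χ_{M3} = (x + 4)^2, χ_{M4} = (x - 3)^2.

{M1, M4}: invariant factors x - 3, x - 3.

{M2}: invariant factors (x - 3)^2.

{M3}: invariant factors (x + 4)^2.

Matrices are similar if and only if their invariant-factor lists agree; the partition into similarity classes is {M1, M4}, {M2}, {M3}.

3 classes: {M1, M4}, {M2}, {M3}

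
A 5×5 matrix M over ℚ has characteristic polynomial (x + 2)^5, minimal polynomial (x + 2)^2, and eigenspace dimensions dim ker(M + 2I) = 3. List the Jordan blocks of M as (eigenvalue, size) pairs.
Jordan blocks: (-2, 2), (-2, 2), (-2, 1)

λ = -2: algebraic multiplicity 5 (exponent in χ_M), largest block size 2 (exponent in m_M), 3 blocks (geometric multiplicity). These force block sizes [2, 2, 1].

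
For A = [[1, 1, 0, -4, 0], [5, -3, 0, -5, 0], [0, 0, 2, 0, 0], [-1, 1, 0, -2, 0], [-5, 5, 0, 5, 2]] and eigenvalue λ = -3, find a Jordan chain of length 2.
We seek v_1 ∈ ker((A + 3I)^2) \ ker(A + 3I), then set v_{i+1} = (A + 3I) v_i.

One such chain is v_1 = [[-1, 1, 0, -1, -1]]^T, v_2 = [[1, 0, 0, 1, 0]]^T. Check: (A + 3I) v_2 = [[0, 0, 0, 0, 0]]^T = 0.

v_1 = [[-1, 1, 0, -1, -1]]^T, v_2 = [[1, 0, 0, 1, 0]]^T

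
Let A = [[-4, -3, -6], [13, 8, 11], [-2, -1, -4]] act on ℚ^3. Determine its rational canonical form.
The invariant factors of A (the non-unit diagonal entries of the Smith normal form of xI - A over ℚ[x]) are (x + 4)(x^2 - 4x + 6), each dividing the next. The characteristic polynomial is their product, (x + 4)(x^2 - 4x + 6).

The rational canonical form is the block-diagonal matrix of companion matrices C(f_i):
R = [[0, 0, -24], [1, 0, 10], [0, 1, 0]].

Note the characteristic polynomial does not split into linear factors over ℚ, so A has no Jordan form over ℚ; the rational canonical form exists over any field.

R = [[0, 0, -24], [1, 0, 10], [0, 1, 0]]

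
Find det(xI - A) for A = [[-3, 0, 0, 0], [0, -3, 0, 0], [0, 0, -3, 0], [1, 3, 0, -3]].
χ_A(x) = (x + 3)^4

xI - A = [[x + 3, 0, 0, 0], [0, x + 3, 0, 0], [0, 0, x + 3, 0], [-1, -3, 0, x + 3]].

Expanding det(xI - A) along the first row:
det(xI - A) = + (x + 3)·det([[x + 3, 0, 0], [0, x + 3, 0], [-3, 0, x + 3]]) - (0)·det([[0, 0, 0], [0, x + 3, 0], [-1, 0, x + 3]]) + (0)·det([[0, x + 3, 0], [0, 0, 0], [-1, -3, x + 3]]) - (0)·det([[0, x + 3, 0], [0, 0, x + 3], [-1, -3, 0]]).

Evaluating gives χ_A(x) = x^4 + 12x^3 + 54x^2 + 108x + 81 = (x + 3)^4.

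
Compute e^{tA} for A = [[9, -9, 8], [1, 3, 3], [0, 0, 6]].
A has Jordan form J = [[6, 1, 0], [0, 6, 1], [0, 0, 6]] with A = PJP^{-1}, so e^{tA} = P e^{tJ} P^{-1}.

For a Jordan block J_k(λ), e^{tJ_k(λ)} = e^{λt} · (I + tN + t^2 N^2/2! + ... + t^{k-1} N^{k-1}/(k-1)!) where N is the nilpotent superdiagonal part.

Assembling the blocks and conjugating back gives the entries of e^{tA} as shown above.

e^{tA} = [[(3*t + 1)*e^{6*t}, -9*t*e^{6*t}, t*(16 - 3*t)*e^{6*t}/2], [t*e^{6*t}, (1 - 3*t)*e^{6*t}, t*(6 - t)*e^{6*t}/2], [0, 0, e^{6*t}]]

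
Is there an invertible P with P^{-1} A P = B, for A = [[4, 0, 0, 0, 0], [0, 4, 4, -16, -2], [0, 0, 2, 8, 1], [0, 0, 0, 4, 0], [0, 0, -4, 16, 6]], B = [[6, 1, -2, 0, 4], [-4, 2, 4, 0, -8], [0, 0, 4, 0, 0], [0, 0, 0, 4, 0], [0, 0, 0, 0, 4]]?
Yes.

Two matrices over a field are similar if and only if they have the same invariant factors.

Both A and B have characteristic polynomial (x - 4)^5 and minimal polynomial (x - 4)^2. Computing further, both have invariant factors x - 4, x - 4, x - 4, (x - 4)^2. Hence A and B are similar.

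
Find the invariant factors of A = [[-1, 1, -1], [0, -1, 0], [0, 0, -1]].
The Jordan structure of A has elementary divisors (x + 1)^2, (x + 1). Arranging the block sizes at each eigenvalue in decreasing order and taking row products gives the invariant factors.

Invariant factors (smallest first, each dividing the next): x + 1, (x + 1)^2.

Check: the last factor (x + 1)^2 is the minimal polynomial, and the product (x + 1)^3 is the characteristic polynomial.

x + 1, (x + 1)^2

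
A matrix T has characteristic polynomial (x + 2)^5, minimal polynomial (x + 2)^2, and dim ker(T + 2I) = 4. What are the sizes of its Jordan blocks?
Jordan blocks: (-2, 2), (-2, 1), (-2, 1), (-2, 1)

λ = -2: algebraic multiplicity 5 (exponent in χ_T), largest block size 2 (exponent in m_T), 4 blocks (geometric multiplicity). These force block sizes [2, 1, 1, 1].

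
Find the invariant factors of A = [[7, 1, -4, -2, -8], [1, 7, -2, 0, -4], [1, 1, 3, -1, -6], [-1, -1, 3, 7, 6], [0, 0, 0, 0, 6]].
The Jordan structure of A has elementary divisors (x - 6)^2, (x - 6)^2, (x - 6). Arranging the block sizes at each eigenvalue in decreasing order and taking row products gives the invariant factors.

Invariant factors (smallest first, each dividing the next): x - 6, (x - 6)^2, (x - 6)^2.

Check: the last factor (x - 6)^2 is the minimal polynomial, and the product (x - 6)^5 is the characteristic polynomial.

x - 6, (x - 6)^2, (x - 6)^2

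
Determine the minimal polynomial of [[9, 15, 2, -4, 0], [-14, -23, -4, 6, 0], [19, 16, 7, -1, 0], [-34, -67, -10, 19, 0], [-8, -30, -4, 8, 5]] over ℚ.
m_A(x) = (x - 5)(x - 3)^2

The characteristic polynomial factors as (x - 5)(x - 3)^4. The minimal polynomial is ∏(x - λ)^{k_λ} where k_λ is the size of the largest Jordan block at λ.

For λ = 3: rank(A - 3I) = 3, and the largest Jordan block has size 2 (the smallest k with rank((A - 3I)^k) = rank((A - 3I)^(k+1))).
For λ = 5: rank(A - 5I) = 4, and the largest Jordan block has size 1 (the smallest k with rank((A - 5I)^k) = rank((A - 5I)^(k+1))).

So m_A(x) = (x - 5)(x - 3)^2.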